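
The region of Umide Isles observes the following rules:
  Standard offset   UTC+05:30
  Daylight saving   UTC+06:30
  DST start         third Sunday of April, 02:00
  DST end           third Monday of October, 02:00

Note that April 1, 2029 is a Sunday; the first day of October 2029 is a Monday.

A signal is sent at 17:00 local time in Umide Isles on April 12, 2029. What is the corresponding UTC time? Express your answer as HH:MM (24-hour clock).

11:30

1 April 2029 is a Sunday, so the first Sunday is April 1 and the third is April 15.
1 October 2029 is a Monday, so the first Monday is October 1 and the third is October 15.
April 12, 2029 does not fall between 15 April and 15 October, so daylight saving is not in effect and Umide Isles is at UTC+05:30.
17:00 local − 5h30m = 11:30 UTC.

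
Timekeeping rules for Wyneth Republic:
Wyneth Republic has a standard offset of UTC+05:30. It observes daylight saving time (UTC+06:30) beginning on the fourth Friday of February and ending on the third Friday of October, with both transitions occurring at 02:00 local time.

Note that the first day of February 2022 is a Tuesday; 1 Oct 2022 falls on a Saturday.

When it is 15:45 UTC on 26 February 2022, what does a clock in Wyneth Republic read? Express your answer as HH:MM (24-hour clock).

1 February 2022 is a Tuesday, so the first Friday is February 4 and the fourth is February 25.
1 October 2022 is a Saturday, so the first Friday is October 7 and the third is October 21.
At the standard offset (UTC+05:30), 15:45 UTC + 5h30m = 21:15 Wyneth Republic standard time.
The standard-time date in Wyneth Republic, 26 February 2022, lies within the daylight-saving period (25 February – 21 October), so Wyneth Republic is on daylight time, UTC+06:30.
15:45 UTC + 6h30m = 22:15 local.

22:15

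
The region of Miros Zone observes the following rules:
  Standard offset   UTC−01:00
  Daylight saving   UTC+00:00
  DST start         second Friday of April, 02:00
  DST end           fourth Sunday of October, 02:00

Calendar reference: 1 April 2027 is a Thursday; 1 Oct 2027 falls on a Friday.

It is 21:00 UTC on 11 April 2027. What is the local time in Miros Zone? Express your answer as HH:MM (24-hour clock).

1 April 2027 is a Thursday, so the first Friday is April 2 and the second is April 9.
1 October 2027 is a Friday, so the first Sunday is October 3 and the fourth is October 24.
At the standard offset (UTC−01:00), 21:00 UTC − 1h = 20:00 Miros Zone standard time.
The standard-time date in Miros Zone, 11 April 2027, falls between 9 April and 24 October, so daylight saving is in effect and Miros Zone is at UTC+00:00.
21:00 UTC + 0h = 21:00 local.

21:00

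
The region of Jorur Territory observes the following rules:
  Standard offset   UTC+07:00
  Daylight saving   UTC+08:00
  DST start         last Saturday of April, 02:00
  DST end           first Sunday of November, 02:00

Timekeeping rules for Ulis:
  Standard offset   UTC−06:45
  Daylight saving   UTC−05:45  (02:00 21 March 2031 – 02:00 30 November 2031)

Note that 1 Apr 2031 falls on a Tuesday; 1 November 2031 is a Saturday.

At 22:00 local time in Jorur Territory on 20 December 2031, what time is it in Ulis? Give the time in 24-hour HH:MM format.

08:15

1 April 2031 is a Tuesday, so Saturdays fall on 5, 12, 19, 26; the last is April 26.
1 November 2031 is a Saturday, so the first Sunday is November 2.
Daylight saving runs 26 April – 2 November; 20 December 2031 is outside that window, so Jorur Territory is on standard time at UTC+07:00.
22:00 Jorur Territory − 7h = 15:00 UTC.
At the standard offset (UTC−06:45), 15:00 UTC − 6h45m = 08:15 Ulis standard time.
The standard-time date in Ulis, 20 December 2031, does not fall between 21 March and 30 November, so daylight saving is not in effect and Ulis is at UTC−06:45.
15:00 UTC − 6h45m = 08:15 Ulis.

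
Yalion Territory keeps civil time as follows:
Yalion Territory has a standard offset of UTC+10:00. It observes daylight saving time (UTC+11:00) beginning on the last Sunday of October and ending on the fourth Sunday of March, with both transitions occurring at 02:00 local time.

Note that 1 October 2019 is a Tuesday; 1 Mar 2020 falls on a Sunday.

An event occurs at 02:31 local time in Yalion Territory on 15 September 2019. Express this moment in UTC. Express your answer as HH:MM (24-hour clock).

16:31

1 October 2019 is a Tuesday, so Sundays fall on 6, 13, 20, 27; the last is October 27.
1 March 2020 is a Sunday, so the first Sunday is March 1 and the fourth is March 22.
Daylight saving runs 27 October 2019 – 22 March 2020; 15 September 2019 is outside that window, so Yalion Territory is on standard time at UTC+10:00.
02:31 local − 10h = 16:31 UTC (rolling into the previous day, 14 September 2019).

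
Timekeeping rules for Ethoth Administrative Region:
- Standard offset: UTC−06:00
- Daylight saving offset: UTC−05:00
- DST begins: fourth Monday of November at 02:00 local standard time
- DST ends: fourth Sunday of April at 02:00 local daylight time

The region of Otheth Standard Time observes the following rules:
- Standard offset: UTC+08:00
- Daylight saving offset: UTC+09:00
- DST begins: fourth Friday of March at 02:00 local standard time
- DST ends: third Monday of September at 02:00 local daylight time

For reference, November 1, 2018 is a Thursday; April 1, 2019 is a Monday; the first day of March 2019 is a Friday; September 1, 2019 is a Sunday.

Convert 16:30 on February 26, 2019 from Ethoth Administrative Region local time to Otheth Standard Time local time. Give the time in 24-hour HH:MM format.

05:30

1 November 2018 is a Thursday, so the first Monday is November 5 and the fourth is November 26.
1 April 2019 is a Monday, so the first Sunday is April 7 and the fourth is April 28.
February 26, 2019 falls between 26 November 2018 and 28 April 2019, so daylight saving is in effect and Ethoth Administrative Region is at UTC−05:00.
16:30 Ethoth Administrative Region + 5h = 21:30 UTC.
1 March 2019 is a Friday, so the first Friday is March 1 and the fourth is March 22.
1 September 2019 is a Sunday, so the first Monday is September 2 and the third is September 16.
At the standard offset (UTC+08:00), 21:30 UTC + 8h = 05:30 Otheth Standard Time standard time (rolling into the next day, 27 February 2019).
Daylight saving runs 22 March – 16 September; the standard-time date in Otheth Standard Time, February 27, 2019, is outside that window, so Otheth Standard Time is on standard time at UTC+08:00.
21:30 UTC + 8h = 05:30 Otheth Standard Time (rolling into the next day, 27 February 2019).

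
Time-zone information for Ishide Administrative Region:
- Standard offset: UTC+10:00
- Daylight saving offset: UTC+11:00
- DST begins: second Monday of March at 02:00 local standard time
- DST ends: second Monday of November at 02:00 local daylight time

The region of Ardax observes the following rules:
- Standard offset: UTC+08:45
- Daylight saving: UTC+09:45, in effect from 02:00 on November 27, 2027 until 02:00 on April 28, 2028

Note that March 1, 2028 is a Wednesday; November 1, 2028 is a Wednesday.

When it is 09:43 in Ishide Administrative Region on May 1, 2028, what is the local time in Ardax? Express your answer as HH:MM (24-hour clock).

07:28

1 March 2028 is a Wednesday, so the first Monday is March 6 and the second is March 13.
1 November 2028 is a Wednesday, so the first Monday is November 6 and the second is November 13.
May 1, 2028 lies within the daylight-saving period (13 March – 13 November), so Ishide Administrative Region is on daylight time, UTC+11:00.
09:43 Ishide Administrative Region − 11h = 22:43 UTC (rolling into the previous day, 30 April 2028).
At the standard offset (UTC+08:45), 22:43 UTC + 8h45m = 07:28 Ardax standard time (rolling into the next day, 1 May 2028).
The standard-time date in Ardax, May 1, 2028, is outside the daylight-saving period (27 November 2027 – 28 April 2028), so Ardax is on standard time, UTC+08:45.
22:43 UTC + 8h45m = 07:28 Ardax (rolling into the next day, 1 May 2028).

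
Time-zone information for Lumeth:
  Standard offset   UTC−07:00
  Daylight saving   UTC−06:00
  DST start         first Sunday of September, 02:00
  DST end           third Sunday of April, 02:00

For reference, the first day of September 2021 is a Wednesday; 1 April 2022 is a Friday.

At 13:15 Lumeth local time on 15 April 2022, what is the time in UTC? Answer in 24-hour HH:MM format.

19:15

1 September 2021 is a Wednesday, so the first Sunday is September 5.
1 April 2022 is a Friday, so the first Sunday is April 3 and the third is April 17.
Daylight saving runs 5 September 2021 – 17 April 2022; 15 April 2022 is inside that window, so Lumeth is at UTC−06:00.
13:15 local + 6h = 19:15 UTC.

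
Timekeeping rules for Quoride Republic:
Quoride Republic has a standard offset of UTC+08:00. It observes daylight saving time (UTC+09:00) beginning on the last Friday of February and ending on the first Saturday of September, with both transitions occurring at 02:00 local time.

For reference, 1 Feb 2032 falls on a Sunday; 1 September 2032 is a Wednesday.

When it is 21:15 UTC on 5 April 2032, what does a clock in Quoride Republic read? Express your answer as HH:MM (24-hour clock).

1 February 2032 is a Sunday, so Fridays fall on 6, 13, 20, 27; the last is February 27.
1 September 2032 is a Wednesday, so the first Saturday is September 4.
At the standard offset (UTC+08:00), 21:15 UTC + 8h = 05:15 Quoride Republic standard time (rolling into the next day, 6 April 2032).
Daylight saving runs 27 February – 4 September; the standard-time date in Quoride Republic, 6 April 2032, is inside that window, so Quoride Republic is at UTC+09:00.
21:15 UTC + 9h = 06:15 local (rolling into the next day, 6 April 2032).

06:15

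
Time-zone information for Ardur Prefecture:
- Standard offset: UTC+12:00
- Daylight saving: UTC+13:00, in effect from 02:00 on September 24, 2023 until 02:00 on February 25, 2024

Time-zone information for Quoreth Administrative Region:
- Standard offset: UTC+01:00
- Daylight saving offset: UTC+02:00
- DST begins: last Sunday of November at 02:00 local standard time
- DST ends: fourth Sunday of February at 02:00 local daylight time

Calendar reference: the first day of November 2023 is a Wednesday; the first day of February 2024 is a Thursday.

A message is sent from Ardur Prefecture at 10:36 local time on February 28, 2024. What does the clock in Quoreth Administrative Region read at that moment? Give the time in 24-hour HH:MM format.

February 28, 2024 is outside the daylight-saving period (24 September 2023 – 25 February 2024), so Ardur Prefecture is on standard time, UTC+12:00.
10:36 Ardur Prefecture − 12h = 22:36 UTC (rolling into the previous day, 27 February 2024).
1 November 2023 is a Wednesday, so Sundays fall on 5, 12, 19, 26; the last is November 26.
1 February 2024 is a Thursday, so the first Sunday is February 4 and the fourth is February 25.
At the standard offset (UTC+01:00), 22:36 UTC + 1h = 23:36 Quoreth Administrative Region standard time.
The standard-time date in Quoreth Administrative Region, February 27, 2024, does not fall between 26 November 2023 and 25 February 2024, so daylight saving is not in effect and Quoreth Administrative Region is at UTC+01:00.
22:36 UTC + 1h = 23:36 Quoreth Administrative Region.

23:36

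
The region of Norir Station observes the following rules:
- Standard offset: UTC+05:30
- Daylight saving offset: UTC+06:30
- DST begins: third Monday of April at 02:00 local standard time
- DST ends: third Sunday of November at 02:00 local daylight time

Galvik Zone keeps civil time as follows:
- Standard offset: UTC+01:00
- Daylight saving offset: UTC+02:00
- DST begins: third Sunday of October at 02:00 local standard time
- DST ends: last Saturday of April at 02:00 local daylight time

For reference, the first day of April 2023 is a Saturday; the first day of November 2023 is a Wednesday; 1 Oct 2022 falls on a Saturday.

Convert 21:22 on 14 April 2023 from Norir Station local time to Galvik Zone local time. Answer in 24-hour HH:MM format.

17:52

1 April 2023 is a Saturday, so the first Monday is April 3 and the third is April 17.
1 November 2023 is a Wednesday, so the first Sunday is November 5 and the third is November 19.
14 April 2023 is outside the daylight-saving period (17 April – 19 November), so Norir Station is on standard time, UTC+05:30.
21:22 Norir Station − 5h30m = 15:52 UTC.
1 October 2022 is a Saturday, so the first Sunday is October 2 and the third is October 16.
1 April 2023 is a Saturday, so Saturdays fall on 1, 8, 15, 22, 29; the last is April 29.
At the standard offset (UTC+01:00), 15:52 UTC + 1h = 16:52 Galvik Zone standard time.
Daylight saving runs 16 October 2022 – 29 April 2023; the standard-time date in Galvik Zone, 14 April 2023, is inside that window, so Galvik Zone is at UTC+02:00.
15:52 UTC + 2h = 17:52 Galvik Zone.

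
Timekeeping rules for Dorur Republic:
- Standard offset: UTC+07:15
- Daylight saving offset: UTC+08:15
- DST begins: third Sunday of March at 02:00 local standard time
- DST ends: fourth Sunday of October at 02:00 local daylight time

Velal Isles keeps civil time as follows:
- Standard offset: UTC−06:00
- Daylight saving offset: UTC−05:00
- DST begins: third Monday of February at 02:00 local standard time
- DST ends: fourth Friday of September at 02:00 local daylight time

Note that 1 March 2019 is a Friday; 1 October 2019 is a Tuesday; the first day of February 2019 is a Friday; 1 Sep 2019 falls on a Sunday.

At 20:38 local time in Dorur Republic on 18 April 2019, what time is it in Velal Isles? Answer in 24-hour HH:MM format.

1 March 2019 is a Friday, so the first Sunday is March 3 and the third is March 17.
1 October 2019 is a Tuesday, so the first Sunday is October 6 and the fourth is October 27.
Daylight saving runs 17 March – 27 October; 18 April 2019 is inside that window, so Dorur Republic is at UTC+08:15.
20:38 Dorur Republic − 8h15m = 12:23 UTC.
1 February 2019 is a Friday, so the first Monday is February 4 and the third is February 18.
1 September 2019 is a Sunday, so the first Friday is September 6 and the fourth is September 27.
At the standard offset (UTC−06:00), 12:23 UTC − 6h = 06:23 Velal Isles standard time.
The standard-time date in Velal Isles, 18 April 2019, falls between 18 February and 27 September, so daylight saving is in effect and Velal Isles is at UTC−05:00.
12:23 UTC − 5h = 07:23 Velal Isles.

07:23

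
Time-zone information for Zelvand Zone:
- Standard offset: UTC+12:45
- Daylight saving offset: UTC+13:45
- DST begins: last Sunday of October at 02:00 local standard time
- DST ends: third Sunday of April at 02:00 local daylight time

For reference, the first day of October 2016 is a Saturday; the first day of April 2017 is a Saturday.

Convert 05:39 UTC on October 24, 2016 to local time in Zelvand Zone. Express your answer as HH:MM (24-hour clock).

18:24

1 October 2016 is a Saturday, so Sundays fall on 2, 9, 16, 23, 30; the last is October 30.
1 April 2017 is a Saturday, so the first Sunday is April 2 and the third is April 16.
At the standard offset (UTC+12:45), 05:39 UTC + 12h45m = 18:24 Zelvand Zone standard time.
The standard-time date in Zelvand Zone, October 24, 2016, does not fall between 30 October 2016 and 16 April 2017, so daylight saving is not in effect and Zelvand Zone is at UTC+12:45.
05:39 UTC + 12h45m = 18:24 local.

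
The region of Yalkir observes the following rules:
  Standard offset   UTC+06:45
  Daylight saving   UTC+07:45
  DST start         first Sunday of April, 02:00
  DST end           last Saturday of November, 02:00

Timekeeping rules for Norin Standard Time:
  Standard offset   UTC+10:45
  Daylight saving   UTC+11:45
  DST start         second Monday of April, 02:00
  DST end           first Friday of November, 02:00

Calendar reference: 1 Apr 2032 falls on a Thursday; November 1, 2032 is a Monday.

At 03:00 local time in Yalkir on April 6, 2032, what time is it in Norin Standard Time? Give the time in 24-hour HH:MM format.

1 April 2032 is a Thursday, so the first Sunday is April 4.
1 November 2032 is a Monday, so Saturdays fall on 6, 13, 20, 27; the last is November 27.
Daylight saving runs 4 April – 27 November; April 6, 2032 is inside that window, so Yalkir is at UTC+07:45.
03:00 Yalkir − 7h45m = 19:15 UTC (rolling into the previous day, 5 April 2032).
1 April 2032 is a Thursday, so the first Monday is April 5 and the second is April 12.
1 November 2032 is a Monday, so the first Friday is November 5.
At the standard offset (UTC+10:45), 19:15 UTC + 10h45m = 06:00 Norin Standard Time standard time (rolling into the next day, 6 April 2032).
Daylight saving runs 12 April – 5 November; the standard-time date in Norin Standard Time, April 6, 2032, is outside that window, so Norin Standard Time is on standard time at UTC+10:45.
19:15 UTC + 10h45m = 06:00 Norin Standard Time (rolling into the next day, 6 April 2032).

06:00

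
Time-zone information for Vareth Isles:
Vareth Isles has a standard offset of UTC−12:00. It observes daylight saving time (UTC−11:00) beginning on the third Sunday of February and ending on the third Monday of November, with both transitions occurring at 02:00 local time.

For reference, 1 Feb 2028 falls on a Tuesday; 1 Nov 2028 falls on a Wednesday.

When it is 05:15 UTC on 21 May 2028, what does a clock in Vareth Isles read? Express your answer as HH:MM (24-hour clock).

18:15

1 February 2028 is a Tuesday, so the first Sunday is February 6 and the third is February 20.
1 November 2028 is a Wednesday, so the first Monday is November 6 and the third is November 20.
At the standard offset (UTC−12:00), 05:15 UTC − 12h = 17:15 Vareth Isles standard time (rolling into the previous day, 20 May 2028).
Daylight saving runs 20 February – 20 November; the standard-time date in Vareth Isles, 20 May 2028, is inside that window, so Vareth Isles is at UTC−11:00.
05:15 UTC − 11h = 18:15 local (rolling into the previous day, 20 May 2028).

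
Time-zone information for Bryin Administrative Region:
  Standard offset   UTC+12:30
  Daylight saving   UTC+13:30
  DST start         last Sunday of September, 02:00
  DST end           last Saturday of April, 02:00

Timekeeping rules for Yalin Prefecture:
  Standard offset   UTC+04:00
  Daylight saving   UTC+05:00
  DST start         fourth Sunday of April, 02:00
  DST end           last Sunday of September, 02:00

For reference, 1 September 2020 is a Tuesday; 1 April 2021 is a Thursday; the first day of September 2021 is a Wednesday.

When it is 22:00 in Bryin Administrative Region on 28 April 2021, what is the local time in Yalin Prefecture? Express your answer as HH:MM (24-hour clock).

1 September 2020 is a Tuesday, so Sundays fall on 6, 13, 20, 27; the last is September 27.
1 April 2021 is a Thursday, so Saturdays fall on 3, 10, 17, 24; the last is April 24.
28 April 2021 does not fall between 27 September 2020 and 24 April 2021, so daylight saving is not in effect and Bryin Administrative Region is at UTC+12:30.
22:00 Bryin Administrative Region − 12h30m = 09:30 UTC.
1 April 2021 is a Thursday, so the first Sunday is April 4 and the fourth is April 25.
1 September 2021 is a Wednesday, so Sundays fall on 5, 12, 19, 26; the last is September 26.
At the standard offset (UTC+04:00), 09:30 UTC + 4h = 13:30 Yalin Prefecture standard time.
Daylight saving runs 25 April – 26 September; the standard-time date in Yalin Prefecture, 28 April 2021, is inside that window, so Yalin Prefecture is at UTC+05:00.
09:30 UTC + 5h = 14:30 Yalin Prefecture.

14:30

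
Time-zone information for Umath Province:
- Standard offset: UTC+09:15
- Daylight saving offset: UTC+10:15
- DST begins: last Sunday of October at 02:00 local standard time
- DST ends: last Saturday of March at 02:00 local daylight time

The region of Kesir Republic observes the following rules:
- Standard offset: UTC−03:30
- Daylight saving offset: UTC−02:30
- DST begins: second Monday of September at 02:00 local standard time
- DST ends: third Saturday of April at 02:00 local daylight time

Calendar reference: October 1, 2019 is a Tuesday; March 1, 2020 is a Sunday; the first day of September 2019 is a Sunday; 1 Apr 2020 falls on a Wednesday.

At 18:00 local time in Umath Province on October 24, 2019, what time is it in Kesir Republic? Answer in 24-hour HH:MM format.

1 October 2019 is a Tuesday, so Sundays fall on 6, 13, 20, 27; the last is October 27.
1 March 2020 is a Sunday, so Saturdays fall on 7, 14, 21, 28; the last is March 28.
October 24, 2019 does not fall between 27 October 2019 and 28 March 2020, so daylight saving is not in effect and Umath Province is at UTC+09:15.
18:00 Umath Province − 9h15m = 08:45 UTC.
1 September 2019 is a Sunday, so the first Monday is September 2 and the second is September 9.
1 April 2020 is a Wednesday, so the first Saturday is April 4 and the third is April 18.
At the standard offset (UTC−03:30), 08:45 UTC − 3h30m = 05:15 Kesir Republic standard time.
The standard-time date in Kesir Republic, October 24, 2019, falls between 9 September 2019 and 18 April 2020, so daylight saving is in effect and Kesir Republic is at UTC−02:30.
08:45 UTC − 2h30m = 06:15 Kesir Republic.

06:15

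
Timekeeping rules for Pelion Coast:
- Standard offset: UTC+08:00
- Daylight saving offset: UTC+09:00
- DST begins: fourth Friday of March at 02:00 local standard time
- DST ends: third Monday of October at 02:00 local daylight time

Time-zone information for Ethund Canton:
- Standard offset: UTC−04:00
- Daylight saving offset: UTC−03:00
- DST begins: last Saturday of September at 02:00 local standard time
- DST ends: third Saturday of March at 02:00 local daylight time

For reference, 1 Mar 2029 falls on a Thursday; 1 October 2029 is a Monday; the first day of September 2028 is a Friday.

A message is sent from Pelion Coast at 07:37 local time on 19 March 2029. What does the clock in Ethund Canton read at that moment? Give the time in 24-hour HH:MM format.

19:37

1 March 2029 is a Thursday, so the first Friday is March 2 and the fourth is March 23.
1 October 2029 is a Monday, so the first Monday is October 1 and the third is October 15.
Daylight saving runs 23 March – 15 October; 19 March 2029 is outside that window, so Pelion Coast is on standard time at UTC+08:00.
07:37 Pelion Coast − 8h = 23:37 UTC (rolling into the previous day, 18 March 2029).
1 September 2028 is a Friday, so Saturdays fall on 2, 9, 16, 23, 30; the last is September 30.
1 March 2029 is a Thursday, so the first Saturday is March 3 and the third is March 17.
At the standard offset (UTC−04:00), 23:37 UTC − 4h = 19:37 Ethund Canton standard time.
The standard-time date in Ethund Canton, 18 March 2029, does not fall between 30 September 2028 and 17 March 2029, so daylight saving is not in effect and Ethund Canton is at UTC−04:00.
23:37 UTC − 4h = 19:37 Ethund Canton.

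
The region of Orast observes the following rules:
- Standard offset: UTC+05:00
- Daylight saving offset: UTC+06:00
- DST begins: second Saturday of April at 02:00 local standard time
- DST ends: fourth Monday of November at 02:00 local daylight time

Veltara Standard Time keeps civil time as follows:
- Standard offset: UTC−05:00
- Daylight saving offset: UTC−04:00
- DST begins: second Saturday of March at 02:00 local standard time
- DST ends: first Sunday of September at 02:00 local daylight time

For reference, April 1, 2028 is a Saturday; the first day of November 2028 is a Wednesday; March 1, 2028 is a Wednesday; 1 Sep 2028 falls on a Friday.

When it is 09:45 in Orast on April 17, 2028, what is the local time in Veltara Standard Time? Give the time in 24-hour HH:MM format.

1 April 2028 is a Saturday, so the first Saturday is April 1 and the second is April 8.
1 November 2028 is a Wednesday, so the first Monday is November 6 and the fourth is November 27.
Daylight saving runs 8 April – 27 November; April 17, 2028 is inside that window, so Orast is at UTC+06:00.
09:45 Orast − 6h = 03:45 UTC.
1 March 2028 is a Wednesday, so the first Saturday is March 4 and the second is March 11.
1 September 2028 is a Friday, so the first Sunday is September 3.
At the standard offset (UTC−05:00), 03:45 UTC − 5h = 22:45 Veltara Standard Time standard time (rolling into the previous day, 16 April 2028).
The standard-time date in Veltara Standard Time, April 16, 2028, falls between 11 March and 3 September, so daylight saving is in effect and Veltara Standard Time is at UTC−04:00.
03:45 UTC − 4h = 23:45 Veltara Standard Time (rolling into the previous day, 16 April 2028).

23:45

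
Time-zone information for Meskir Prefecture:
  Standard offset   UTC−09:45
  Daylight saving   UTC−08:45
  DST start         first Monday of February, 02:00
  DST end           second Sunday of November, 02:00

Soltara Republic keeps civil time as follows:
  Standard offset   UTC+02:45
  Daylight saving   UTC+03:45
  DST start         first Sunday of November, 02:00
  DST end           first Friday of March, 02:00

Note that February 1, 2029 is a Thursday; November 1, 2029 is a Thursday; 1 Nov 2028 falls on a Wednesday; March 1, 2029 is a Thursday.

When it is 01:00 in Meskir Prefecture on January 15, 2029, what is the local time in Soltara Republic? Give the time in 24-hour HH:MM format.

1 February 2029 is a Thursday, so the first Monday is February 5.
1 November 2029 is a Thursday, so the first Sunday is November 4 and the second is November 11.
January 15, 2029 is outside the daylight-saving period (5 February – 11 November), so Meskir Prefecture is on standard time, UTC−09:45.
01:00 Meskir Prefecture + 9h45m = 10:45 UTC.
1 November 2028 is a Wednesday, so the first Sunday is November 5.
1 March 2029 is a Thursday, so the first Friday is March 2.
At the standard offset (UTC+02:45), 10:45 UTC + 2h45m = 13:30 Soltara Republic standard time.
The standard-time date in Soltara Republic, January 15, 2029, lies within the daylight-saving period (5 November 2028 – 2 March 2029), so Soltara Republic is on daylight time, UTC+03:45.
10:45 UTC + 3h45m = 14:30 Soltara Republic.

14:30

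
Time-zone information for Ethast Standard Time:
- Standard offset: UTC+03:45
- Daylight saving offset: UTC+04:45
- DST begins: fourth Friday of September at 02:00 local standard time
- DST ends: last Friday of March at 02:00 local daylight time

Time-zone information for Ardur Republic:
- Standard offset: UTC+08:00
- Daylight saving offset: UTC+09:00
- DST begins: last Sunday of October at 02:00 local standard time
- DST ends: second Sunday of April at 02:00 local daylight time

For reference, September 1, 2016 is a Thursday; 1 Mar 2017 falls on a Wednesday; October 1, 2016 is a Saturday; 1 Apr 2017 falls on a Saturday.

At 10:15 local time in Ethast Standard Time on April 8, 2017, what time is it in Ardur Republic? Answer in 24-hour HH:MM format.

15:30

1 September 2016 is a Thursday, so the first Friday is September 2 and the fourth is September 23.
1 March 2017 is a Wednesday, so Fridays fall on 3, 10, 17, 24, 31; the last is March 31.
April 8, 2017 does not fall between 23 September 2016 and 31 March 2017, so daylight saving is not in effect and Ethast Standard Time is at UTC+03:45.
10:15 Ethast Standard Time − 3h45m = 06:30 UTC.
1 October 2016 is a Saturday, so Sundays fall on 2, 9, 16, 23, 30; the last is October 30.
1 April 2017 is a Saturday, so the first Sunday is April 2 and the second is April 9.
At the standard offset (UTC+08:00), 06:30 UTC + 8h = 14:30 Ardur Republic standard time.
The standard-time date in Ardur Republic, April 8, 2017, lies within the daylight-saving period (30 October 2016 – 9 April 2017), so Ardur Republic is on daylight time, UTC+09:00.
06:30 UTC + 9h = 15:30 Ardur Republic.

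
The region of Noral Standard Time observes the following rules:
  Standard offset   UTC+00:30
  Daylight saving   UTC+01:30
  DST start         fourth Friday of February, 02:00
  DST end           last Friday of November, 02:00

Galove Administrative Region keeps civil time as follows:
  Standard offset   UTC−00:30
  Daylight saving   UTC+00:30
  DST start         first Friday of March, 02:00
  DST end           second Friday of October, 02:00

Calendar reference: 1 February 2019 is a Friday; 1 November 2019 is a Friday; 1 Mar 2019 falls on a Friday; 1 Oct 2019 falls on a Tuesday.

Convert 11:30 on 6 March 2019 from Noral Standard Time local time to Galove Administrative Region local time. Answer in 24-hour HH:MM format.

1 February 2019 is a Friday, so the first Friday is February 1 and the fourth is February 22.
1 November 2019 is a Friday, so Fridays fall on 1, 8, 15, 22, 29; the last is November 29.
Daylight saving runs 22 February – 29 November; 6 March 2019 is inside that window, so Noral Standard Time is at UTC+01:30.
11:30 Noral Standard Time − 1h30m = 10:00 UTC.
1 March 2019 is a Friday, so the first Friday is March 1.
1 October 2019 is a Tuesday, so the first Friday is October 4 and the second is October 11.
At the standard offset (UTC−00:30), 10:00 UTC − 0h30m = 09:30 Galove Administrative Region standard time.
The standard-time date in Galove Administrative Region, 6 March 2019, lies within the daylight-saving period (1 March – 11 October), so Galove Administrative Region is on daylight time, UTC+00:30.
10:00 UTC + 0h30m = 10:30 Galove Administrative Region.

10:30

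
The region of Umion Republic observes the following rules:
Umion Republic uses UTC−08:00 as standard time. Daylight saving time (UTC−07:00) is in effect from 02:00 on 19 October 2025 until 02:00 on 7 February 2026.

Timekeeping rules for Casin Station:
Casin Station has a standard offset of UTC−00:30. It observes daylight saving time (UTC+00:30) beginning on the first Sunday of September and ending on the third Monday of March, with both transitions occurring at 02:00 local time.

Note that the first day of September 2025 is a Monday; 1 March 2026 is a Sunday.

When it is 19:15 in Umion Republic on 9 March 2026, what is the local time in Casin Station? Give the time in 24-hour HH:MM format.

Daylight saving runs 19 October 2025 – 7 February 2026; 9 March 2026 is outside that window, so Umion Republic is on standard time at UTC−08:00.
19:15 Umion Republic + 8h = 03:15 UTC (rolling into the next day, 10 March 2026).
1 September 2025 is a Monday, so the first Sunday is September 7.
1 March 2026 is a Sunday, so the first Monday is March 2 and the third is March 16.
At the standard offset (UTC−00:30), 03:15 UTC − 0h30m = 02:45 Casin Station standard time.
Daylight saving runs 7 September 2025 – 16 March 2026; the standard-time date in Casin Station, 10 March 2026, is inside that window, so Casin Station is at UTC+00:30.
03:15 UTC + 0h30m = 03:45 Casin Station.

03:45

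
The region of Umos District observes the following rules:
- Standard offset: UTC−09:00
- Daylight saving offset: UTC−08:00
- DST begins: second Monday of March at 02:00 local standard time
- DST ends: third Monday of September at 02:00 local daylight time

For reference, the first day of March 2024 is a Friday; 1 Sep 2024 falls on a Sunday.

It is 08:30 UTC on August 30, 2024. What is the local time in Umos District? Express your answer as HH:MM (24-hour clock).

1 March 2024 is a Friday, so the first Monday is March 4 and the second is March 11.
1 September 2024 is a Sunday, so the first Monday is September 2 and the third is September 16.
At the standard offset (UTC−09:00), 08:30 UTC − 9h = 23:30 Umos District standard time (rolling into the previous day, 29 August 2024).
The standard-time date in Umos District, August 29, 2024, lies within the daylight-saving period (11 March – 16 September), so Umos District is on daylight time, UTC−08:00.
08:30 UTC − 8h = 00:30 local.

00:30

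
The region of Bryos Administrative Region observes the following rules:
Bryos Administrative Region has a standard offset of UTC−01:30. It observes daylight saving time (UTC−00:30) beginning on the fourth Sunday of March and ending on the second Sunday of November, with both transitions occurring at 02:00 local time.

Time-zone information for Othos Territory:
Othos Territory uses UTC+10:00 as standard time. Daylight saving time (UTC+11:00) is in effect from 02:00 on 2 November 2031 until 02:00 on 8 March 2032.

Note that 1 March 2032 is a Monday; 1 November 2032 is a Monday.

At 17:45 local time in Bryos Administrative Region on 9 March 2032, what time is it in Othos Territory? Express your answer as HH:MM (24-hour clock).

1 March 2032 is a Monday, so the first Sunday is March 7 and the fourth is March 28.
1 November 2032 is a Monday, so the first Sunday is November 7 and the second is November 14.
9 March 2032 does not fall between 28 March and 14 November, so daylight saving is not in effect and Bryos Administrative Region is at UTC−01:30.
17:45 Bryos Administrative Region + 1h30m = 19:15 UTC.
At the standard offset (UTC+10:00), 19:15 UTC + 10h = 05:15 Othos Territory standard time (rolling into the next day, 10 March 2032).
Daylight saving runs 2 November 2031 – 8 March 2032; the standard-time date in Othos Territory, 10 March 2032, is outside that window, so Othos Territory is on standard time at UTC+10:00.
19:15 UTC + 10h = 05:15 Othos Territory (rolling into the next day, 10 March 2032).

05:15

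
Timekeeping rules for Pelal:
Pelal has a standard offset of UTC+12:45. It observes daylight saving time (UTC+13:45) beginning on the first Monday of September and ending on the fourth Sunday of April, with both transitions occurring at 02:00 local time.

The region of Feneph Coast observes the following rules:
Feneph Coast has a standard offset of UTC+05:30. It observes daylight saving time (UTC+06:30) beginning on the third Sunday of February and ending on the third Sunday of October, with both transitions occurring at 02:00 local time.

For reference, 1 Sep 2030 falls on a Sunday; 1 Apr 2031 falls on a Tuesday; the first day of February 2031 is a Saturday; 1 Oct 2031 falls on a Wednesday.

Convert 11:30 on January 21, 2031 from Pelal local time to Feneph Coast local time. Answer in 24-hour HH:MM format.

1 September 2030 is a Sunday, so the first Monday is September 2.
1 April 2031 is a Tuesday, so the first Sunday is April 6 and the fourth is April 27.
January 21, 2031 lies within the daylight-saving period (2 September 2030 – 27 April 2031), so Pelal is on daylight time, UTC+13:45.
11:30 Pelal − 13h45m = 21:45 UTC (rolling into the previous day, 20 January 2031).
1 February 2031 is a Saturday, so the first Sunday is February 2 and the third is February 16.
1 October 2031 is a Wednesday, so the first Sunday is October 5 and the third is October 19.
At the standard offset (UTC+05:30), 21:45 UTC + 5h30m = 03:15 Feneph Coast standard time (rolling into the next day, 21 January 2031).
Daylight saving runs 16 February – 19 October; the standard-time date in Feneph Coast, January 21, 2031, is outside that window, so Feneph Coast is on standard time at UTC+05:30.
21:45 UTC + 5h30m = 03:15 Feneph Coast (rolling into the next day, 21 January 2031).

03:15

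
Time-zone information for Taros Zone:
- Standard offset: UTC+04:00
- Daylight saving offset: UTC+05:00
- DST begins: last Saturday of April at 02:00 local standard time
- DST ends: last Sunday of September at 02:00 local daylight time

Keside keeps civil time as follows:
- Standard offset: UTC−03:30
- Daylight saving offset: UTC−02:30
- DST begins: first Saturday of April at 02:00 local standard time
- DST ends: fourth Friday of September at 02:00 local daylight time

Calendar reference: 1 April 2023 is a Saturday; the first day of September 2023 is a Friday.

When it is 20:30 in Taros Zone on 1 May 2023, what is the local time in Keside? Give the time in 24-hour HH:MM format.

1 April 2023 is a Saturday, so Saturdays fall on 1, 8, 15, 22, 29; the last is April 29.
1 September 2023 is a Friday, so Sundays fall on 3, 10, 17, 24; the last is September 24.
1 May 2023 lies within the daylight-saving period (29 April – 24 September), so Taros Zone is on daylight time, UTC+05:00.
20:30 Taros Zone − 5h = 15:30 UTC.
1 April 2023 is a Saturday, so the first Saturday is April 1.
1 September 2023 is a Friday, so the first Friday is September 1 and the fourth is September 22.
At the standard offset (UTC−03:30), 15:30 UTC − 3h30m = 12:00 Keside standard time.
Daylight saving runs 1 April – 22 September; the standard-time date in Keside, 1 May 2023, is inside that window, so Keside is at UTC−02:30.
15:30 UTC − 2h30m = 13:00 Keside.

13:00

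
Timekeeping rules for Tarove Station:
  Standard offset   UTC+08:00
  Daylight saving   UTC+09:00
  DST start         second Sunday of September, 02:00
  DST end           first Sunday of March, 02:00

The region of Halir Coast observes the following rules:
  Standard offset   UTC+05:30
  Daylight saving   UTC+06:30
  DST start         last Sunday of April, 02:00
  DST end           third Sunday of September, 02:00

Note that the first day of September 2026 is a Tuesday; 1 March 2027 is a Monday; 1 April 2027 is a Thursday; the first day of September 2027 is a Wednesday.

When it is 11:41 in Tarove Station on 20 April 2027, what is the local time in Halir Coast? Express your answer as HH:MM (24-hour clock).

1 September 2026 is a Tuesday, so the first Sunday is September 6 and the second is September 13.
1 March 2027 is a Monday, so the first Sunday is March 7.
20 April 2027 is outside the daylight-saving period (13 September 2026 – 7 March 2027), so Tarove Station is on standard time, UTC+08:00.
11:41 Tarove Station − 8h = 03:41 UTC.
1 April 2027 is a Thursday, so Sundays fall on 4, 11, 18, 25; the last is April 25.
1 September 2027 is a Wednesday, so the first Sunday is September 5 and the third is September 19.
At the standard offset (UTC+05:30), 03:41 UTC + 5h30m = 09:11 Halir Coast standard time.
Daylight saving runs 25 April – 19 September; the standard-time date in Halir Coast, 20 April 2027, is outside that window, so Halir Coast is on standard time at UTC+05:30.
03:41 UTC + 5h30m = 09:11 Halir Coast.

09:11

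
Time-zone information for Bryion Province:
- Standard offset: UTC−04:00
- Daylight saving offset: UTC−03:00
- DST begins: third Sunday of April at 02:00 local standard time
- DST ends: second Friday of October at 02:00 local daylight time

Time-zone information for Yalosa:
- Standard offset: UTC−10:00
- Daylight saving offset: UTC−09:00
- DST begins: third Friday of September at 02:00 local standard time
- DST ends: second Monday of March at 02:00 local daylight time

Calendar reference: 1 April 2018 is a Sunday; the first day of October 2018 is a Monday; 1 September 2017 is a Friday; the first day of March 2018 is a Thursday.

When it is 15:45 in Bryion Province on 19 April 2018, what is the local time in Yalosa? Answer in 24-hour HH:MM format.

1 April 2018 is a Sunday, so the first Sunday is April 1 and the third is April 15.
1 October 2018 is a Monday, so the first Friday is October 5 and the second is October 12.
19 April 2018 lies within the daylight-saving period (15 April – 12 October), so Bryion Province is on daylight time, UTC−03:00.
15:45 Bryion Province + 3h = 18:45 UTC.
1 September 2017 is a Friday, so the first Friday is September 1 and the third is September 15.
1 March 2018 is a Thursday, so the first Monday is March 5 and the second is March 12.
At the standard offset (UTC−10:00), 18:45 UTC − 10h = 08:45 Yalosa standard time.
The standard-time date in Yalosa, 19 April 2018, does not fall between 15 September 2017 and 12 March 2018, so daylight saving is not in effect and Yalosa is at UTC−10:00.
18:45 UTC − 10h = 08:45 Yalosa.

08:45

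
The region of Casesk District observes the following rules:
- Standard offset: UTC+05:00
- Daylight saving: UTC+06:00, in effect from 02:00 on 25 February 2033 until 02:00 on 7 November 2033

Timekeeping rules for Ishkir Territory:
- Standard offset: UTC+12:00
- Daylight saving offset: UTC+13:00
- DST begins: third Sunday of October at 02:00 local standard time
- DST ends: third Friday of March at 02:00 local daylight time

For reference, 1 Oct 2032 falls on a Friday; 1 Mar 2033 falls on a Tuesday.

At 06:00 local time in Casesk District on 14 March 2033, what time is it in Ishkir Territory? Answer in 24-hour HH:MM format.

13:00

Daylight saving runs 25 February – 7 November; 14 March 2033 is inside that window, so Casesk District is at UTC+06:00.
06:00 Casesk District − 6h = 00:00 UTC.
1 October 2032 is a Friday, so the first Sunday is October 3 and the third is October 17.
1 March 2033 is a Tuesday, so the first Friday is March 4 and the third is March 18.
At the standard offset (UTC+12:00), 00:00 UTC + 12h = 12:00 Ishkir Territory standard time.
Daylight saving runs 17 October 2032 – 18 March 2033; the standard-time date in Ishkir Territory, 14 March 2033, is inside that window, so Ishkir Territory is at UTC+13:00.
00:00 UTC + 13h = 13:00 Ishkir Territory.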